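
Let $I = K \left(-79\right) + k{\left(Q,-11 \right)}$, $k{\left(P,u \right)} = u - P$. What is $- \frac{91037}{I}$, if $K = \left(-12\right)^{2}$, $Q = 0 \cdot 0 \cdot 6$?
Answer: $\frac{1543}{193} \approx 7.9948$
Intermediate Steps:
$Q = 0$ ($Q = 0 \cdot 6 = 0$)
$K = 144$
$I = -11387$ ($I = 144 \left(-79\right) - 11 = -11376 + \left(-11 + 0\right) = -11376 - 11 = -11387$)
$- \frac{91037}{I} = - \frac{91037}{-11387} = \left(-91037\right) \left(- \frac{1}{11387}\right) = \frac{1543}{193}$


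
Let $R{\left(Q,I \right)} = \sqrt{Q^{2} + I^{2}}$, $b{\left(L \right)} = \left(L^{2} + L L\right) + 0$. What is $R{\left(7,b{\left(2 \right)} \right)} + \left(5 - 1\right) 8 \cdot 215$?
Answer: $6880 + \sqrt{113} \approx 6890.6$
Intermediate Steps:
$b{\left(L \right)} = 2 L^{2}$ ($b{\left(L \right)} = \left(L^{2} + L^{2}\right) + 0 = 2 L^{2} + 0 = 2 L^{2}$)
$R{\left(Q,I \right)} = \sqrt{I^{2} + Q^{2}}$
$R{\left(7,b{\left(2 \right)} \right)} + \left(5 - 1\right) 8 \cdot 215 = \sqrt{\left(2 \cdot 2^{2}\right)^{2} + 7^{2}} + \left(5 - 1\right) 8 \cdot 215 = \sqrt{\left(2 \cdot 4\right)^{2} + 49} + 4 \cdot 8 \cdot 215 = \sqrt{8^{2} + 49} + 32 \cdot 215 = \sqrt{64 + 49} + 6880 = \sqrt{113} + 6880 = 6880 + \sqrt{113}$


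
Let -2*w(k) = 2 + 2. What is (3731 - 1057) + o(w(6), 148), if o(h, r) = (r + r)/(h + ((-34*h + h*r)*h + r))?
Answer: 805022/301 ≈ 2674.5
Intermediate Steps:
w(k) = -2 (w(k) = -(2 + 2)/2 = -½*4 = -2)
o(h, r) = 2*r/(h + r + h*(-34*h + h*r)) (o(h, r) = (2*r)/(h + (h*(-34*h + h*r) + r)) = (2*r)/(h + (r + h*(-34*h + h*r))) = (2*r)/(h + r + h*(-34*h + h*r)) = 2*r/(h + r + h*(-34*h + h*r)))
(3731 - 1057) + o(w(6), 148) = (3731 - 1057) + 2*148/(-2 + 148 - 34*(-2)² + 148*(-2)²) = 2674 + 2*148/(-2 + 148 - 34*4 + 148*4) = 2674 + 2*148/(-2 + 148 - 136 + 592) = 2674 + 2*148/602 = 2674 + 2*148*(1/602) = 2674 + 148/301 = 805022/301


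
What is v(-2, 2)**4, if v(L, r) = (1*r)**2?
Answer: 256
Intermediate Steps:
v(L, r) = r**2
v(-2, 2)**4 = (2**2)**4 = 4**4 = 256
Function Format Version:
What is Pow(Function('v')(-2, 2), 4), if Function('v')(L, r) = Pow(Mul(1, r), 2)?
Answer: 256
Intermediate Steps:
Function('v')(L, r) = Pow(r, 2)
Pow(Function('v')(-2, 2), 4) = Pow(Pow(2, 2), 4) = Pow(4, 4) = 256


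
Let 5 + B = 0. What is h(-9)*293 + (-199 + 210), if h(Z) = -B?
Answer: 1476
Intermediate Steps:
B = -5 (B = -5 + 0 = -5)
h(Z) = 5 (h(Z) = -1*(-5) = 5)
h(-9)*293 + (-199 + 210) = 5*293 + (-199 + 210) = 1465 + 11 = 1476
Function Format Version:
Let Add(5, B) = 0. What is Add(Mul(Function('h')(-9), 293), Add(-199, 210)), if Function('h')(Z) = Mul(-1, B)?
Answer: 1476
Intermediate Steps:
B = -5 (B = Add(-5, 0) = -5)
Function('h')(Z) = 5 (Function('h')(Z) = Mul(-1, -5) = 5)
Add(Mul(Function('h')(-9), 293), Add(-199, 210)) = Add(Mul(5, 293), Add(-199, 210)) = Add(1465, 11) = 1476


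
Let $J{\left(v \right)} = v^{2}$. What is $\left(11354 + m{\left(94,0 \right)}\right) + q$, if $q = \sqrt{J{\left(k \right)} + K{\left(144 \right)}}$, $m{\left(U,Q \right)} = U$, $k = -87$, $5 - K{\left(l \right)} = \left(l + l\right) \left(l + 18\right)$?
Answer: $11448 + i \sqrt{39082} \approx 11448.0 + 197.69 i$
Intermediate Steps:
$K{\left(l \right)} = 5 - 2 l \left(18 + l\right)$ ($K{\left(l \right)} = 5 - \left(l + l\right) \left(l + 18\right) = 5 - 2 l \left(18 + l\right)$)
$q = i \sqrt{39082}$ ($q = \sqrt{\left(-87\right)^{2} - \left(5179 + 41472\right)} = \sqrt{7569 - 46651} = \sqrt{-39082} = i \sqrt{39082} \approx 197.69 i$)
$\left(11354 + m{\left(94,0 \right)}\right) + q = \left(11354 + 94\right) + i \sqrt{39082} = 11448 + i \sqrt{39082}$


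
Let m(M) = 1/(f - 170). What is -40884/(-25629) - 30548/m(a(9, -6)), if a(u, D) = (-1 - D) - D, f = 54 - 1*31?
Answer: 38362833536/8543 ≈ 4.4906e+6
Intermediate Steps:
f = 23 (f = 54 - 31 = 23)
a(u, D) = -1 - 2*D
m(M) = -1/147 (m(M) = 1/(23 - 170) = 1/(-147) = -1/147)
-40884/(-25629) - 30548/m(a(9, -6)) = -40884/(-25629) - 30548/(-1/147) = -40884*(-1/25629) - 30548*(-147) = 13628/8543 + 4490556 = 38362833536/8543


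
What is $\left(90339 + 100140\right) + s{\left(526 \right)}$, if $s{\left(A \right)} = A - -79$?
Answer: $191084$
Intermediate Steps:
$s{\left(A \right)} = 79 + A$ ($s{\left(A \right)} = A + 79 = 79 + A$)
$\left(90339 + 100140\right) + s{\left(526 \right)} = \left(90339 + 100140\right) + \left(79 + 526\right) = 190479 + 605 = 191084$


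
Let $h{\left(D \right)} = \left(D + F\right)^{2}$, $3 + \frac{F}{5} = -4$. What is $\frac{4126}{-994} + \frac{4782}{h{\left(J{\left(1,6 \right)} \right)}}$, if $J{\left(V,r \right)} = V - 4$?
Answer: $- \frac{301159}{358834} \approx -0.83927$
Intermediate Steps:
$J{\left(V,r \right)} = -4 + V$ ($J{\left(V,r \right)} = V - 4 = -4 + V$)
$F = -35$ ($F = -15 + 5 \left(-4\right) = -15 - 20 = -35$)
$h{\left(D \right)} = \left(-35 + D\right)^{2}$ ($h{\left(D \right)} = \left(D - 35\right)^{2} = \left(-35 + D\right)^{2}$)
$\frac{4126}{-994} + \frac{4782}{h{\left(J{\left(1,6 \right)} \right)}} = \frac{4126}{-994} + \frac{4782}{\left(-35 + \left(-4 + 1\right)\right)^{2}} = 4126 \left(- \frac{1}{994}\right) + \frac{4782}{\left(-35 - 3\right)^{2}} = - \frac{2063}{497} + \frac{4782}{\left(-38\right)^{2}} = - \frac{2063}{497} + \frac{4782}{1444} = - \frac{2063}{497} + 4782 \cdot \frac{1}{1444} = - \frac{2063}{497} + \frac{2391}{722} = - \frac{301159}{358834}$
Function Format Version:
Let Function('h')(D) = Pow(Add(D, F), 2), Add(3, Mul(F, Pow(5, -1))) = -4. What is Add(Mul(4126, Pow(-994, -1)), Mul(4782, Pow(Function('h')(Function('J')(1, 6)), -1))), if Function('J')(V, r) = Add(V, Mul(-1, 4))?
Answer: Rational(-301159, 358834) ≈ -0.83927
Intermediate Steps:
Function('J')(V, r) = Add(-4, V) (Function('J')(V, r) = Add(V, -4) = Add(-4, V))
F = -35 (F = Add(-15, Mul(5, -4)) = Add(-15, -20) = -35)
Function('h')(D) = Pow(Add(-35, D), 2) (Function('h')(D) = Pow(Add(D, -35), 2) = Pow(Add(-35, D), 2))
Add(Mul(4126, Pow(-994, -1)), Mul(4782, Pow(Function('h')(Function('J')(1, 6)), -1))) = Add(Mul(4126, Pow(-994, -1)), Mul(4782, Pow(Pow(Add(-35, Add(-4, 1)), 2), -1))) = Add(Mul(4126, Rational(-1, 994)), Mul(4782, Pow(Pow(Add(-35, -3), 2), -1))) = Add(Rational(-2063, 497), Mul(4782, Pow(Pow(-38, 2), -1))) = Add(Rational(-2063, 497), Mul(4782, Pow(1444, -1))) = Add(Rational(-2063, 497), Mul(4782, Rational(1, 1444))) = Add(Rational(-2063, 497), Rational(2391, 722)) = Rational(-301159, 358834)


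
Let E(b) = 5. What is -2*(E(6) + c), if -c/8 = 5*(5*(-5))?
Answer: -2010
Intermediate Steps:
c = 1000 (c = -40*5*(-5) = -40*(-25) = -8*(-125) = 1000)
-2*(E(6) + c) = -2*(5 + 1000) = -2*1005 = -2010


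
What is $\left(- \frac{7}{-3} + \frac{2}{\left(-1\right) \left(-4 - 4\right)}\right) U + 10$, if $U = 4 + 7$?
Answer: $\frac{461}{12} \approx 38.417$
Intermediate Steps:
$U = 11$
$\left(- \frac{7}{-3} + \frac{2}{\left(-1\right) \left(-4 - 4\right)}\right) U + 10 = \left(- \frac{7}{-3} + \frac{2}{\left(-1\right) \left(-4 - 4\right)}\right) 11 + 10 = \left(\left(-7\right) \left(- \frac{1}{3}\right) + \frac{2}{\left(-1\right) \left(-8\right)}\right) 11 + 10 = \left(\frac{7}{3} + \frac{2}{8}\right) 11 + 10 = \left(\frac{7}{3} + 2 \cdot \frac{1}{8}\right) 11 + 10 = \left(\frac{7}{3} + \frac{1}{4}\right) 11 + 10 = \frac{31}{12} \cdot 11 + 10 = \frac{341}{12} + 10 = \frac{461}{12}$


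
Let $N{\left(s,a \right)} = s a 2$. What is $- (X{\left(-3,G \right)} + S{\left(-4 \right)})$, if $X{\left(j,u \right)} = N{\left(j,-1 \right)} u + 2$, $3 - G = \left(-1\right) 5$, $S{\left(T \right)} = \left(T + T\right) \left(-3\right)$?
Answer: $-74$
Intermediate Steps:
$S{\left(T \right)} = - 6 T$ ($S{\left(T \right)} = 2 T \left(-3\right) = - 6 T$)
$N{\left(s,a \right)} = 2 a s$ ($N{\left(s,a \right)} = a s 2 = 2 a s$)
$G = 8$ ($G = 3 - \left(-1\right) 5 = 3 - -5 = 3 + 5 = 8$)
$X{\left(j,u \right)} = 2 - 2 j u$ ($X{\left(j,u \right)} = 2 \left(-1\right) j u + 2 = - 2 j u + 2 = 2 - 2 j u$)
$- (X{\left(-3,G \right)} + S{\left(-4 \right)}) = - (\left(2 - \left(-6\right) 8\right) - -24) = - (\left(2 + 48\right) + 24) = - (50 + 24) = \left(-1\right) 74 = -74$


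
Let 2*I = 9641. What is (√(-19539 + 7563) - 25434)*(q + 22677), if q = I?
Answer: -699371415 + 54995*I*√2994 ≈ -6.9937e+8 + 3.0092e+6*I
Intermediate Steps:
I = 9641/2 (I = (½)*9641 = 9641/2 ≈ 4820.5)
q = 9641/2 ≈ 4820.5
(√(-19539 + 7563) - 25434)*(q + 22677) = (√(-19539 + 7563) - 25434)*(9641/2 + 22677) = (√(-11976) - 25434)*(54995/2) = (2*I*√2994 - 25434)*(54995/2) = (-25434 + 2*I*√2994)*(54995/2) = -699371415 + 54995*I*√2994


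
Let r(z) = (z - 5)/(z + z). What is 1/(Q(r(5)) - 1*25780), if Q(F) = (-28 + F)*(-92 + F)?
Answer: -1/23204 ≈ -4.3096e-5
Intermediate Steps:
r(z) = (-5 + z)/(2*z) (r(z) = (-5 + z)/((2*z)) = (-5 + z)*(1/(2*z)) = (-5 + z)/(2*z))
Q(F) = (-92 + F)*(-28 + F)
1/(Q(r(5)) - 1*25780) = 1/((2576 + ((½)*(-5 + 5)/5)² - 60*(-5 + 5)/5) - 1*25780) = 1/((2576 + ((½)*(⅕)*0)² - 60*0/5) - 25780) = 1/((2576 + 0² - 120*0) - 25780) = 1/((2576 + 0 + 0) - 25780) = 1/(2576 - 25780) = 1/(-23204) = -1/23204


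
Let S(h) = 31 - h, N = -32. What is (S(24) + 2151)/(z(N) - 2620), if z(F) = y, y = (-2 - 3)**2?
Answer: -2158/2595 ≈ -0.83160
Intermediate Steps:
y = 25 (y = (-5)**2 = 25)
z(F) = 25
(S(24) + 2151)/(z(N) - 2620) = ((31 - 1*24) + 2151)/(25 - 2620) = ((31 - 24) + 2151)/(-2595) = (7 + 2151)*(-1/2595) = 2158*(-1/2595) = -2158/2595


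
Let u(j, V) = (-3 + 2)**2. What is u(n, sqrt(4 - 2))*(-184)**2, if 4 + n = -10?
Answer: 33856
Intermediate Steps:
n = -14 (n = -4 - 10 = -14)
u(j, V) = 1 (u(j, V) = (-1)**2 = 1)
u(n, sqrt(4 - 2))*(-184)**2 = 1*(-184)**2 = 1*33856 = 33856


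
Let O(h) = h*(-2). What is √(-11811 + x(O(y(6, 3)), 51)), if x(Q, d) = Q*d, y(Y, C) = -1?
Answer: 3*I*√1301 ≈ 108.21*I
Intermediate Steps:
O(h) = -2*h
√(-11811 + x(O(y(6, 3)), 51)) = √(-11811 - 2*(-1)*51) = √(-11811 + 2*51) = √(-11811 + 102) = √(-11709) = 3*I*√1301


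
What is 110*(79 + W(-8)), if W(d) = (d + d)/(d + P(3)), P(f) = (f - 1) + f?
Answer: 27830/3 ≈ 9276.7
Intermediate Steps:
P(f) = -1 + 2*f (P(f) = (-1 + f) + f = -1 + 2*f)
W(d) = 2*d/(5 + d) (W(d) = (d + d)/(d + (-1 + 2*3)) = (2*d)/(d + (-1 + 6)) = (2*d)/(d + 5) = (2*d)/(5 + d) = 2*d/(5 + d))
110*(79 + W(-8)) = 110*(79 + 2*(-8)/(5 - 8)) = 110*(79 + 2*(-8)/(-3)) = 110*(79 + 2*(-8)*(-1/3)) = 110*(79 + 16/3) = 110*(253/3) = 27830/3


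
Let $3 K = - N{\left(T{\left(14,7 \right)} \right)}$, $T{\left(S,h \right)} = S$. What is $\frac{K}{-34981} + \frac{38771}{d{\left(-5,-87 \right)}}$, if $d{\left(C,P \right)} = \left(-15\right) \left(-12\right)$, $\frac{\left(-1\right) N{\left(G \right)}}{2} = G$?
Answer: $\frac{1356246671}{6296580} \approx 215.39$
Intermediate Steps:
$N{\left(G \right)} = - 2 G$
$d{\left(C,P \right)} = 180$
$K = \frac{28}{3}$ ($K = \frac{\left(-1\right) \left(\left(-2\right) 14\right)}{3} = \frac{\left(-1\right) \left(-28\right)}{3} = \frac{1}{3} \cdot 28 = \frac{28}{3} \approx 9.3333$)
$\frac{K}{-34981} + \frac{38771}{d{\left(-5,-87 \right)}} = \frac{28}{3 \left(-34981\right)} + \frac{38771}{180} = \frac{28}{3} \left(- \frac{1}{34981}\right) + 38771 \cdot \frac{1}{180} = - \frac{28}{104943} + \frac{38771}{180} = \frac{1356246671}{6296580}$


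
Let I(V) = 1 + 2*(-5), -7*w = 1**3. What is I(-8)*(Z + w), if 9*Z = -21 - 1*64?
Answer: 604/7 ≈ 86.286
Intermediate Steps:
w = -1/7 (w = -1/7*1**3 = -1/7*1 = -1/7 ≈ -0.14286)
I(V) = -9 (I(V) = 1 - 10 = -9)
Z = -85/9 (Z = (-21 - 1*64)/9 = (-21 - 64)/9 = (1/9)*(-85) = -85/9 ≈ -9.4444)
I(-8)*(Z + w) = -9*(-85/9 - 1/7) = -9*(-604/63) = 604/7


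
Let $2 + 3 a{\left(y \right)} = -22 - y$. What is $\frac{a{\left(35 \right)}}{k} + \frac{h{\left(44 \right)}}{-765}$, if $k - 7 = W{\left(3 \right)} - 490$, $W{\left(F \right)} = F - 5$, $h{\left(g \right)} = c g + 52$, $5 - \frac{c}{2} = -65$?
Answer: $- \frac{119911}{14841} \approx -8.0797$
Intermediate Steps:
$c = 140$ ($c = 10 - -130 = 10 + 130 = 140$)
$h{\left(g \right)} = 52 + 140 g$ ($h{\left(g \right)} = 140 g + 52 = 52 + 140 g$)
$a{\left(y \right)} = -8 - \frac{y}{3}$ ($a{\left(y \right)} = - \frac{2}{3} + \frac{-22 - y}{3} = - \frac{2}{3} - \left(\frac{22}{3} + \frac{y}{3}\right) = -8 - \frac{y}{3}$)
$W{\left(F \right)} = -5 + F$ ($W{\left(F \right)} = F - 5 = -5 + F$)
$k = -485$ ($k = 7 + \left(\left(-5 + 3\right) - 490\right) = 7 - 492 = -485$)
$\frac{a{\left(35 \right)}}{k} + \frac{h{\left(44 \right)}}{-765} = \frac{-8 - \frac{35}{3}}{-485} + \frac{52 + 140 \cdot 44}{-765} = \left(-8 - \frac{35}{3}\right) \left(- \frac{1}{485}\right) + \left(52 + 6160\right) \left(- \frac{1}{765}\right) = \left(- \frac{59}{3}\right) \left(- \frac{1}{485}\right) + 6212 \left(- \frac{1}{765}\right) = \frac{59}{1455} - \frac{6212}{765} = - \frac{119911}{14841}$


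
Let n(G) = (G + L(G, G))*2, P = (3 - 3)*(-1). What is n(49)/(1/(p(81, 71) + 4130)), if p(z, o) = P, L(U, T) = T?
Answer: 809480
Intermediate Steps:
P = 0 (P = 0*(-1) = 0)
p(z, o) = 0
n(G) = 4*G (n(G) = (G + G)*2 = (2*G)*2 = 4*G)
n(49)/(1/(p(81, 71) + 4130)) = (4*49)/(1/(0 + 4130)) = 196/(1/4130) = 196*4130 = 809480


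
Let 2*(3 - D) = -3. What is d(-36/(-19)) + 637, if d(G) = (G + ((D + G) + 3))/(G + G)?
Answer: 30719/48 ≈ 639.98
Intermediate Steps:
D = 9/2 (D = 3 - ½*(-3) = 3 + 3/2 = 9/2 ≈ 4.5000)
d(G) = (15/2 + 2*G)/(2*G) (d(G) = (G + ((9/2 + G) + 3))/(G + G) = (G + (15/2 + G))/((2*G)) = (15/2 + 2*G)*(1/(2*G)) = (15/2 + 2*G)/(2*G))
d(-36/(-19)) + 637 = (15/4 - 36/(-19))/((-36/(-19))) + 637 = (15/4 - 36*(-1/19))/((-36*(-1/19))) + 637 = (15/4 + 36/19)/(36/19) + 637 = (19/36)*(429/76) + 637 = 143/48 + 637 = 30719/48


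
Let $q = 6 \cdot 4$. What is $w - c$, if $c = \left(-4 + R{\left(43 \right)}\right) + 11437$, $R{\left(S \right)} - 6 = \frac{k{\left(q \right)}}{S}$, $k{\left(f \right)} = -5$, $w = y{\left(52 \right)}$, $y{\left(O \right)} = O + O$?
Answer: $- \frac{487400}{43} \approx -11335.0$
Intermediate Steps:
$q = 24$
$y{\left(O \right)} = 2 O$
$w = 104$ ($w = 2 \cdot 52 = 104$)
$R{\left(S \right)} = 6 - \frac{5}{S}$
$c = \frac{491872}{43}$ ($c = \left(-4 + \left(6 - \frac{5}{43}\right)\right) + 11437 = \left(-4 + \frac{253}{43}\right) + 11437 = \frac{81}{43} + 11437 = \frac{491872}{43} \approx 11439.0$)
$w - c = 104 - \frac{491872}{43} = - \frac{487400}{43}$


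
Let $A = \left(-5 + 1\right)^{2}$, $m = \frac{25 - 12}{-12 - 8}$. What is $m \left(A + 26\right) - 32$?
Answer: $- \frac{593}{10} \approx -59.3$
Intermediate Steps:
$m = - \frac{13}{20}$ ($m = \frac{13}{-20} = 13 \left(- \frac{1}{20}\right) = - \frac{13}{20} \approx -0.65$)
$A = 16$ ($A = \left(-4\right)^{2} = 16$)
$m \left(A + 26\right) - 32 = - \frac{13 \left(16 + 26\right)}{20} - 32 = \left(- \frac{13}{20}\right) 42 - 32 = - \frac{273}{10} - 32 = - \frac{593}{10}$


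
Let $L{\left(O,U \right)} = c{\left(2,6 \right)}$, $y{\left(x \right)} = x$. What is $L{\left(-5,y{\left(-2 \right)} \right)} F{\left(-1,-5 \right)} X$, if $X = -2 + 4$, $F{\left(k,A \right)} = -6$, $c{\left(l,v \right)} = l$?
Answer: $-24$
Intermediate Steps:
$L{\left(O,U \right)} = 2$
$X = 2$
$L{\left(-5,y{\left(-2 \right)} \right)} F{\left(-1,-5 \right)} X = 2 \left(-6\right) 2 = \left(-12\right) 2 = -24$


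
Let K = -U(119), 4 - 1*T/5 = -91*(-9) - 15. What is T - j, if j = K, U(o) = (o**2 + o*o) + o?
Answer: 24441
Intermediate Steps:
U(o) = o + 2*o**2 (U(o) = (o**2 + o**2) + o = 2*o**2 + o = o + 2*o**2)
T = -4000 (T = 20 - 5*(-91*(-9) - 15) = 20 - 5*(819 - 15) = 20 - 5*804 = 20 - 4020 = -4000)
K = -28441 (K = -119*(1 + 2*119) = -119*(1 + 238) = -119*239 = -1*28441 = -28441)
j = -28441
T - j = -4000 - 1*(-28441) = -4000 + 28441 = 24441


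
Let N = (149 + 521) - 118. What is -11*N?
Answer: -6072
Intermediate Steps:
N = 552 (N = 670 - 118 = 552)
-11*N = -11*552 = -6072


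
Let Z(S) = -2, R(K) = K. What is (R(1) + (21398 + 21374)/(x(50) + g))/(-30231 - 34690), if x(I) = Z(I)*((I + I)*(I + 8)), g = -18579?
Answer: 12593/1959250859 ≈ 6.4275e-6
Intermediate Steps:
x(I) = -4*I*(8 + I) (x(I) = -2*(I + I)*(I + 8) = -2*2*I*(8 + I) = -4*I*(8 + I))
(R(1) + (21398 + 21374)/(x(50) + g))/(-30231 - 34690) = (1 + (21398 + 21374)/(-4*50*(8 + 50) - 18579))/(-30231 - 34690) = (1 + 42772/(-4*50*58 - 18579))/(-64921) = (1 + 42772/(-11600 - 18579))*(-1/64921) = (1 + 42772/(-30179))*(-1/64921) = (1 + 42772*(-1/30179))*(-1/64921) = (1 - 42772/30179)*(-1/64921) = -12593/30179*(-1/64921) = 12593/1959250859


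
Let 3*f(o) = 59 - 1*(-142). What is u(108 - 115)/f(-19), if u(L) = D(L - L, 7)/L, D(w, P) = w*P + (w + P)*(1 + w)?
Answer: -1/67 ≈ -0.014925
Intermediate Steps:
f(o) = 67 (f(o) = (59 - 1*(-142))/3 = (59 + 142)/3 = (⅓)*201 = 67)
D(w, P) = P*w + (1 + w)*(P + w) (D(w, P) = P*w + (P + w)*(1 + w) = P*w + (1 + w)*(P + w))
u(L) = 7/L (u(L) = (7 + (L - L) + (L - L)² + 2*7*(L - L))/L = (7 + 0 + 0² + 2*7*0)/L = (7 + 0 + 0 + 0)/L = 7/L)
u(108 - 115)/f(-19) = (7/(108 - 115))/67 = (7/(-7))*(1/67) = (7*(-⅐))*(1/67) = -1*1/67 = -1/67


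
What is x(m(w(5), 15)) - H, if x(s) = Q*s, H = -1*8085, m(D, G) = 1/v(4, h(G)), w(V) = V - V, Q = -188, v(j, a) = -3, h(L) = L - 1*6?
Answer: 24443/3 ≈ 8147.7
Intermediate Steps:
h(L) = -6 + L (h(L) = L - 6 = -6 + L)
w(V) = 0
m(D, G) = -⅓ (m(D, G) = 1/(-3) = -⅓)
H = -8085
x(s) = -188*s
x(m(w(5), 15)) - H = -188*(-⅓) - 1*(-8085) = 188/3 + 8085 = 24443/3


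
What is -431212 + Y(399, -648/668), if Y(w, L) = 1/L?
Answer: -69856511/162 ≈ -4.3121e+5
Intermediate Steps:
-431212 + Y(399, -648/668) = -431212 + 1/(-648/668) = -431212 + 1/(-648*1/668) = -431212 + 1/(-162/167) = -431212 - 167/162 = -69856511/162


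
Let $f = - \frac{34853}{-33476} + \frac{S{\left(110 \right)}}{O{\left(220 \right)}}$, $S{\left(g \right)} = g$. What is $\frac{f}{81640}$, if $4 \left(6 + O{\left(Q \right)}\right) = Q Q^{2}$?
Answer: $\frac{46391079621}{3637589032898080} \approx 1.2753 \cdot 10^{-5}$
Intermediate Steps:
$O{\left(Q \right)} = -6 + \frac{Q^{3}}{4}$ ($O{\left(Q \right)} = -6 + \frac{Q Q^{2}}{4} = -6 + \frac{Q^{3}}{4}$)
$f = \frac{46391079621}{44556455572}$ ($f = - \frac{34853}{-33476} + \frac{110}{-6 + \frac{220^{3}}{4}} = \left(-34853\right) \left(- \frac{1}{33476}\right) + \frac{110}{-6 + \frac{1}{4} \cdot 10648000} = \frac{34853}{33476} + \frac{110}{-6 + 2662000} = \frac{34853}{33476} + \frac{110}{2661994} = \frac{34853}{33476} + 110 \cdot \frac{1}{2661994} = \frac{34853}{33476} + \frac{55}{1330997} = \frac{46391079621}{44556455572} \approx 1.0412$)
$\frac{f}{81640} = \frac{46391079621}{44556455572 \cdot 81640} = \frac{46391079621}{44556455572} \cdot \frac{1}{81640} = \frac{46391079621}{3637589032898080}$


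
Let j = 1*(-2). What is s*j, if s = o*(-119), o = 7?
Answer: 1666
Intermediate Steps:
j = -2
s = -833 (s = 7*(-119) = -833)
s*j = -833*(-2) = 1666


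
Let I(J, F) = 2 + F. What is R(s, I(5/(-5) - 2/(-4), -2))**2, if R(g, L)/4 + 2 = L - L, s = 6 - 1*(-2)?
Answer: 64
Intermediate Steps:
s = 8 (s = 6 + 2 = 8)
R(g, L) = -8 (R(g, L) = -8 + 4*(L - L) = -8 + 4*0 = -8 + 0 = -8)
R(s, I(5/(-5) - 2/(-4), -2))**2 = (-8)**2 = 64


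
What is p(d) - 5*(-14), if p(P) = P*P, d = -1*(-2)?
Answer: 74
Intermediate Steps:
d = 2
p(P) = P²
p(d) - 5*(-14) = 2² - 5*(-14) = 4 + 70 = 74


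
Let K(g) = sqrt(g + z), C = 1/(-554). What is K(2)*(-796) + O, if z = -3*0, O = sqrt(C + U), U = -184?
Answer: -796*sqrt(2) + I*sqrt(56473098)/554 ≈ -1125.7 + 13.565*I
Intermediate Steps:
C = -1/554 ≈ -0.0018051
O = I*sqrt(56473098)/554 (O = sqrt(-1/554 - 184) = sqrt(-101937/554) = I*sqrt(56473098)/554 ≈ 13.565*I)
z = 0
K(g) = sqrt(g) (K(g) = sqrt(g + 0) = sqrt(g))
K(2)*(-796) + O = sqrt(2)*(-796) + I*sqrt(56473098)/554 = -796*sqrt(2) + I*sqrt(56473098)/554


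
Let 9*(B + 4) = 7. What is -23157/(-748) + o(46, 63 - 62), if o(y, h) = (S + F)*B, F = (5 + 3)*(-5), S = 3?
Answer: 1011017/6732 ≈ 150.18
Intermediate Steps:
B = -29/9 (B = -4 + (⅑)*7 = -4 + 7/9 = -29/9 ≈ -3.2222)
F = -40 (F = 8*(-5) = -40)
o(y, h) = 1073/9 (o(y, h) = (3 - 40)*(-29/9) = -37*(-29/9) = 1073/9)
-23157/(-748) + o(46, 63 - 62) = -23157/(-748) + 1073/9 = -23157*(-1/748) + 1073/9 = 23157/748 + 1073/9 = 1011017/6732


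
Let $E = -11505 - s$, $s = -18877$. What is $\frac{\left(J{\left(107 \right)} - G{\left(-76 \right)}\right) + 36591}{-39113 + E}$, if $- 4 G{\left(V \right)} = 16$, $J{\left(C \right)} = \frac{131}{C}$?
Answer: $- \frac{3915796}{3396287} \approx -1.153$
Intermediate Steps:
$G{\left(V \right)} = -4$ ($G{\left(V \right)} = \left(- \frac{1}{4}\right) 16 = -4$)
$E = 7372$ ($E = -11505 - -18877 = -11505 + 18877 = 7372$)
$\frac{\left(J{\left(107 \right)} - G{\left(-76 \right)}\right) + 36591}{-39113 + E} = \frac{\left(\frac{131}{107} - -4\right) + 36591}{-39113 + 7372} = \frac{\left(131 \cdot \frac{1}{107} + 4\right) + 36591}{-31741} = \left(\left(\frac{131}{107} + 4\right) + 36591\right) \left(- \frac{1}{31741}\right) = \left(\frac{559}{107} + 36591\right) \left(- \frac{1}{31741}\right) = \frac{3915796}{107} \left(- \frac{1}{31741}\right) = - \frac{3915796}{3396287}$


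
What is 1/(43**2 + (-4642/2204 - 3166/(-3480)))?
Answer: 33060/61088387 ≈ 0.00054118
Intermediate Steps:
1/(43**2 + (-4642/2204 - 3166/(-3480))) = 1/(1849 + (-4642*1/2204 - 3166*(-1/3480))) = 1/(1849 + (-2321/1102 + 1583/1740)) = 1/(1849 - 39553/33060) = 1/(61088387/33060) = 33060/61088387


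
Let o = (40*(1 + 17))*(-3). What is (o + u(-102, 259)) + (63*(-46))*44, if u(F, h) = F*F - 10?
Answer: -119278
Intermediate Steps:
u(F, h) = -10 + F**2 (u(F, h) = F**2 - 10 = -10 + F**2)
o = -2160 (o = (40*18)*(-3) = 720*(-3) = -2160)
(o + u(-102, 259)) + (63*(-46))*44 = (-2160 + (-10 + (-102)**2)) + (63*(-46))*44 = (-2160 + (-10 + 10404)) - 2898*44 = (-2160 + 10394) - 127512 = 8234 - 127512 = -119278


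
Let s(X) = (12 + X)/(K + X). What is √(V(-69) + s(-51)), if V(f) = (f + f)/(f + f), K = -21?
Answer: √222/12 ≈ 1.2416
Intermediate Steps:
s(X) = (12 + X)/(-21 + X)
V(f) = 1 (V(f) = (2*f)/((2*f)) = (2*f)*(1/(2*f)) = 1)
√(V(-69) + s(-51)) = √(1 + (12 - 51)/(-21 - 51)) = √(1 - 39/(-72)) = √(1 - 1/72*(-39)) = √(1 + 13/24) = √(37/24) = √222/12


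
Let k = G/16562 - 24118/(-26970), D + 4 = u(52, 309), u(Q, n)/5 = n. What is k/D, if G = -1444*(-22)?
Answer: 10130849/5551044135 ≈ 0.0018250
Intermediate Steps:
u(Q, n) = 5*n
G = 31768
D = 1541 (D = -4 + 5*309 = -4 + 1545 = 1541)
k = 10130849/3602235 (k = 31768/16562 - 24118/(-26970) = 31768*(1/16562) - 24118*(-1/26970) = 15884/8281 + 389/435 = 10130849/3602235 ≈ 2.8124)
k/D = (10130849/3602235)/1541 = (10130849/3602235)*(1/1541) = 10130849/5551044135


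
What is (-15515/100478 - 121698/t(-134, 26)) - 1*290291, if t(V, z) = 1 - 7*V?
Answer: -9133620744417/31449614 ≈ -2.9042e+5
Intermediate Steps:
(-15515/100478 - 121698/t(-134, 26)) - 1*290291 = (-15515/100478 - 121698/(1 - 7*(-134))) - 1*290291 = (-15515*1/100478 - 121698/(1 + 938)) - 290291 = (-15515/100478 - 121698/939) - 290291 = (-15515/100478 - 121698*1/939) - 290291 = (-15515/100478 - 40566/313) - 290291 = -4080846743/31449614 - 290291 = -9133620744417/31449614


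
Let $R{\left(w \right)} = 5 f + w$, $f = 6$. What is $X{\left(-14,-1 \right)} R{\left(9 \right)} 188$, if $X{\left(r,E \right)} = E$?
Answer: $-7332$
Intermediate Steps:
$R{\left(w \right)} = 30 + w$ ($R{\left(w \right)} = 5 \cdot 6 + w = 30 + w$)
$X{\left(-14,-1 \right)} R{\left(9 \right)} 188 = - (30 + 9) 188 = \left(-1\right) 39 \cdot 188 = \left(-39\right) 188 = -7332$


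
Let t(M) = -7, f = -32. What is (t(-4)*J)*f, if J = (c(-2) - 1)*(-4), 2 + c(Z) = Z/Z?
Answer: 1792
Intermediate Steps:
c(Z) = -1 (c(Z) = -2 + Z/Z = -2 + 1 = -1)
J = 8 (J = (-1 - 1)*(-4) = -2*(-4) = 8)
(t(-4)*J)*f = -7*8*(-32) = -56*(-32) = 1792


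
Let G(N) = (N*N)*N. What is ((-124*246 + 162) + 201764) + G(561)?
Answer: 176729903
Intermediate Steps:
G(N) = N**3 (G(N) = N**2*N = N**3)
((-124*246 + 162) + 201764) + G(561) = ((-124*246 + 162) + 201764) + 561**3 = ((-30504 + 162) + 201764) + 176558481 = (-30342 + 201764) + 176558481 = 171422 + 176558481 = 176729903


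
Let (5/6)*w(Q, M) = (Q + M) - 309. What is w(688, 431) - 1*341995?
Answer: -341023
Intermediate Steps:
w(Q, M) = -1854/5 + 6*M/5 + 6*Q/5 (w(Q, M) = 6*((Q + M) - 309)/5 = 6*((M + Q) - 309)/5 = 6*(-309 + M + Q)/5 = -1854/5 + 6*M/5 + 6*Q/5)
w(688, 431) - 1*341995 = (-1854/5 + (6/5)*431 + (6/5)*688) - 1*341995 = (-1854/5 + 2586/5 + 4128/5) - 341995 = 972 - 341995 = -341023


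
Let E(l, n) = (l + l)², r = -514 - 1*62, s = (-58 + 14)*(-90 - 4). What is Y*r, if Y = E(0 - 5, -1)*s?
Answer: -238233600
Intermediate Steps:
s = 4136 (s = -44*(-94) = 4136)
r = -576 (r = -514 - 62 = -576)
E(l, n) = 4*l² (E(l, n) = (2*l)² = 4*l²)
Y = 413600 (Y = (4*(0 - 5)²)*4136 = (4*(-5)²)*4136 = (4*25)*4136 = 100*4136 = 413600)
Y*r = 413600*(-576) = -238233600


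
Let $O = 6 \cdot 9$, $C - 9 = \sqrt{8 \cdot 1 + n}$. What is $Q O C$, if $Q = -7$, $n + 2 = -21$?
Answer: $-3402 - 378 i \sqrt{15} \approx -3402.0 - 1464.0 i$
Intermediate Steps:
$n = -23$ ($n = -2 - 21 = -23$)
$C = 9 + i \sqrt{15}$ ($C = 9 + \sqrt{8 \cdot 1 - 23} = 9 + \sqrt{8 - 23} = 9 + \sqrt{-15} = 9 + i \sqrt{15} \approx 9.0 + 3.873 i$)
$O = 54$
$Q O C = \left(-7\right) 54 \left(9 + i \sqrt{15}\right) = - 378 \left(9 + i \sqrt{15}\right) = -3402 - 378 i \sqrt{15}$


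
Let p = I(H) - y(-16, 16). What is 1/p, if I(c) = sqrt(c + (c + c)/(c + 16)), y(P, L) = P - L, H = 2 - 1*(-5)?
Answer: 736/23377 - 5*sqrt(161)/23377 ≈ 0.028770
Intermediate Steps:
H = 7 (H = 2 + 5 = 7)
I(c) = sqrt(c + 2*c/(16 + c)) (I(c) = sqrt(c + (2*c)/(16 + c)) = sqrt(c + 2*c/(16 + c)))
p = 32 + 5*sqrt(161)/23 (p = sqrt(7*(18 + 7)/(16 + 7)) - (-16 - 1*16) = sqrt(7*25/23) - (-16 - 16) = sqrt(7*(1/23)*25) - 1*(-32) = sqrt(175/23) + 32 = 5*sqrt(161)/23 + 32 = 32 + 5*sqrt(161)/23 ≈ 34.758)
1/p = 1/(32 + 5*sqrt(161)/23)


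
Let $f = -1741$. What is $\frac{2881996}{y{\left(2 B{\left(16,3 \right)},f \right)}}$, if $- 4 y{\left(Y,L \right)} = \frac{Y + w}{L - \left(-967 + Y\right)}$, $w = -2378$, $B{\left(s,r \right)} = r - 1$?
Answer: $- \frac{4484385776}{1187} \approx -3.7779 \cdot 10^{6}$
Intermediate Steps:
$B{\left(s,r \right)} = -1 + r$
$y{\left(Y,L \right)} = - \frac{-2378 + Y}{4 \left(967 + L - Y\right)}$ ($y{\left(Y,L \right)} = - \frac{\left(Y - 2378\right) \frac{1}{L - \left(-967 + Y\right)}}{4} = - \frac{\left(-2378 + Y\right) \frac{1}{967 + L - Y}}{4} = - \frac{\frac{1}{967 + L - Y} \left(-2378 + Y\right)}{4} = - \frac{-2378 + Y}{4 \left(967 + L - Y\right)}$)
$\frac{2881996}{y{\left(2 B{\left(16,3 \right)},f \right)}} = \frac{2881996}{\frac{1}{4} \frac{1}{967 - 1741 - 2 \left(-1 + 3\right)} \left(2378 - 2 \left(-1 + 3\right)\right)} = \frac{2881996}{\frac{1}{4} \frac{1}{967 - 1741 - 2 \cdot 2} \left(2378 - 2 \cdot 2\right)} = \frac{2881996}{\frac{1}{4} \frac{1}{967 - 1741 - 4} \left(2378 - 4\right)} = \frac{2881996}{\frac{1}{4} \frac{1}{-778} \cdot 2374} = \frac{2881996}{\frac{1}{4} \left(- \frac{1}{778}\right) 2374} = \frac{2881996}{- \frac{1187}{1556}} = 2881996 \left(- \frac{1556}{1187}\right) = - \frac{4484385776}{1187}$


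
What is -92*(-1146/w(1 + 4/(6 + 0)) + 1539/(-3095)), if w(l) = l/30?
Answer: 5873758308/3095 ≈ 1.8978e+6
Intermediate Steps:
w(l) = l/30 (w(l) = l*(1/30) = l/30)
-92*(-1146/w(1 + 4/(6 + 0)) + 1539/(-3095)) = -92*(-1146*30/(1 + 4/(6 + 0)) + 1539/(-3095)) = -92*(-1146*30/(1 + 4/6) + 1539*(-1/3095)) = -92*(-1146*30/(1 + (1/6)*4) - 1539/3095) = -92*(-1146*30/(1 + 2/3) - 1539/3095) = -92*(-1146/((1/30)*(5/3)) - 1539/3095) = -92*(-1146/1/18 - 1539/3095) = -92*(-1146*18 - 1539/3095) = -92*(-20628 - 1539/3095) = -92*(-63845199/3095) = 5873758308/3095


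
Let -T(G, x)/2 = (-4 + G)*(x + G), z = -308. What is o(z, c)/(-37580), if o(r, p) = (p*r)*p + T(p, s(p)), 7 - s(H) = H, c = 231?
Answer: 8219183/18790 ≈ 437.42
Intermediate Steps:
s(H) = 7 - H
T(G, x) = -2*(-4 + G)*(G + x) (T(G, x) = -2*(-4 + G)*(x + G) = -2*(-4 + G)*(G + x))
o(r, p) = 56 - 2*p² + r*p² - 2*p*(7 - p) (o(r, p) = (p*r)*p + (-2*p² + 8*p + 8*(7 - p) - 2*p*(7 - p)) = r*p² + (-2*p² + 8*p + (56 - 8*p) - 2*p*(7 - p)) = r*p² + (56 - 2*p² - 2*p*(7 - p)) = 56 - 2*p² + r*p² - 2*p*(7 - p))
o(z, c)/(-37580) = (56 - 14*231 - 308*231²)/(-37580) = (56 - 3234 - 308*53361)*(-1/37580) = (56 - 3234 - 16435188)*(-1/37580) = -16438366*(-1/37580) = 8219183/18790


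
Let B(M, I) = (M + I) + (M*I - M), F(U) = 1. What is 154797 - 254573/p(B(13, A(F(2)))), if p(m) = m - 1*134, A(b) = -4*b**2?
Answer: 29666003/190 ≈ 1.5614e+5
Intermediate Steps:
B(M, I) = I + I*M (B(M, I) = (I + M) + (I*M - M) = (I + M) + (-M + I*M) = I + I*M)
p(m) = -134 + m (p(m) = m - 134 = -134 + m)
154797 - 254573/p(B(13, A(F(2)))) = 154797 - 254573/(-134 + (-4*1**2)*(1 + 13)) = 154797 - 254573/(-134 - 4*1*14) = 154797 - 254573/(-134 - 4*14) = 154797 - 254573/(-134 - 56) = 154797 - 254573/(-190) = 154797 - 254573*(-1/190) = 154797 + 254573/190 = 29666003/190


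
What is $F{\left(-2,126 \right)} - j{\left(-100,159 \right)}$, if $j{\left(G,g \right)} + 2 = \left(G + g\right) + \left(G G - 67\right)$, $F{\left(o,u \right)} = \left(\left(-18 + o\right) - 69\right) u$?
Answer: $-21204$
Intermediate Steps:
$F{\left(o,u \right)} = u \left(-87 + o\right)$ ($F{\left(o,u \right)} = \left(-87 + o\right) u = u \left(-87 + o\right)$)
$j{\left(G,g \right)} = -69 + G + g + G^{2}$ ($j{\left(G,g \right)} = -2 + \left(\left(G + g\right) + \left(G G - 67\right)\right) = -2 + \left(\left(G + g\right) + \left(G^{2} - 67\right)\right) = -2 + \left(\left(G + g\right) + \left(-67 + G^{2}\right)\right) = -2 + \left(-67 + G + g + G^{2}\right) = -69 + G + g + G^{2}$)
$F{\left(-2,126 \right)} - j{\left(-100,159 \right)} = 126 \left(-87 - 2\right) - \left(-69 - 100 + 159 + \left(-100\right)^{2}\right) = 126 \left(-89\right) - \left(-69 - 100 + 159 + 10000\right) = -11214 - 9990 = -21204$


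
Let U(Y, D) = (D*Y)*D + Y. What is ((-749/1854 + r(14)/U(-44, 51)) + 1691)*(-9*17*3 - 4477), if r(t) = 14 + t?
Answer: -110704339052168/13266297 ≈ -8.3448e+6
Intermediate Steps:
U(Y, D) = Y + Y*D² (U(Y, D) = Y*D² + Y = Y + Y*D²)
((-749/1854 + r(14)/U(-44, 51)) + 1691)*(-9*17*3 - 4477) = ((-749/1854 + (14 + 14)/((-44*(1 + 51²)))) + 1691)*(-9*17*3 - 4477) = ((-749*1/1854 + 28/((-44*(1 + 2601)))) + 1691)*(-153*3 - 4477) = ((-749/1854 + 28/((-44*2602))) + 1691)*(-459 - 4477) = ((-749/1854 + 28/(-114488)) + 1691)*(-4936) = ((-749/1854 + 28*(-1/114488)) + 1691)*(-4936) = ((-749/1854 - 7/28622) + 1691)*(-4936) = (-5362714/13266297 + 1691)*(-4936) = (22427945513/13266297)*(-4936) = -110704339052168/13266297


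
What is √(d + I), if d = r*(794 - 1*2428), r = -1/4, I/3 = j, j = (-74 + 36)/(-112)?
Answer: √321062/28 ≈ 20.237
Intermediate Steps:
j = 19/56 (j = -1/112*(-38) = 19/56 ≈ 0.33929)
I = 57/56 (I = 3*(19/56) = 57/56 ≈ 1.0179)
r = -¼ (r = -1*¼ = -¼ ≈ -0.25000)
d = 817/2 (d = -(794 - 1*2428)/4 = -(794 - 2428)/4 = -¼*(-1634) = 817/2 ≈ 408.50)
√(d + I) = √(817/2 + 57/56) = √(22933/56) = √321062/28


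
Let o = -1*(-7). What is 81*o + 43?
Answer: 610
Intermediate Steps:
o = 7
81*o + 43 = 81*7 + 43 = 567 + 43 = 610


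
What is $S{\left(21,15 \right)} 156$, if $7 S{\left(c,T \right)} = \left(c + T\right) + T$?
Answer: $\frac{7956}{7} \approx 1136.6$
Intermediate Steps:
$S{\left(c,T \right)} = \frac{c}{7} + \frac{2 T}{7}$ ($S{\left(c,T \right)} = \frac{\left(c + T\right) + T}{7} = \frac{\left(T + c\right) + T}{7} = \frac{c + 2 T}{7} = \frac{c}{7} + \frac{2 T}{7}$)
$S{\left(21,15 \right)} 156 = \left(\frac{1}{7} \cdot 21 + \frac{2}{7} \cdot 15\right) 156 = \left(3 + \frac{30}{7}\right) 156 = \frac{51}{7} \cdot 156 = \frac{7956}{7}$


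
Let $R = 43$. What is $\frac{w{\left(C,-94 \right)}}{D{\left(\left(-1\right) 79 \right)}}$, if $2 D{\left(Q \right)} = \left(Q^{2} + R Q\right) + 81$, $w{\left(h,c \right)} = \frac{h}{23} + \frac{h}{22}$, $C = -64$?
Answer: $- \frac{64}{16445} \approx -0.0038918$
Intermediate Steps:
$w{\left(h,c \right)} = \frac{45 h}{506}$ ($w{\left(h,c \right)} = h \frac{1}{23} + h \frac{1}{22} = \frac{h}{23} + \frac{h}{22} = \frac{45 h}{506}$)
$D{\left(Q \right)} = \frac{81}{2} + \frac{Q^{2}}{2} + \frac{43 Q}{2}$ ($D{\left(Q \right)} = \frac{\left(Q^{2} + 43 Q\right) + 81}{2} = \frac{81 + Q^{2} + 43 Q}{2} = \frac{81}{2} + \frac{Q^{2}}{2} + \frac{43 Q}{2}$)
$\frac{w{\left(C,-94 \right)}}{D{\left(\left(-1\right) 79 \right)}} = \frac{\frac{45}{506} \left(-64\right)}{\frac{81}{2} + \frac{\left(\left(-1\right) 79\right)^{2}}{2} + \frac{43 \left(\left(-1\right) 79\right)}{2}} = - \frac{1440}{253 \left(\frac{81}{2} + \frac{\left(-79\right)^{2}}{2} + \frac{43}{2} \left(-79\right)\right)} = - \frac{1440}{253 \left(\frac{81}{2} + \frac{1}{2} \cdot 6241 - \frac{3397}{2}\right)} = - \frac{1440}{253 \left(\frac{81}{2} + \frac{6241}{2} - \frac{3397}{2}\right)} = - \frac{1440}{253 \cdot \frac{2925}{2}} = \left(- \frac{1440}{253}\right) \frac{2}{2925} = - \frac{64}{16445}$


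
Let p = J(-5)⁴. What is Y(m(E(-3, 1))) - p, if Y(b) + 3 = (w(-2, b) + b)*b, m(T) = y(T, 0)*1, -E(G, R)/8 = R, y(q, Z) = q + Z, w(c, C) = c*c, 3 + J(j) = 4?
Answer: 28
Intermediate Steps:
J(j) = 1 (J(j) = -3 + 4 = 1)
w(c, C) = c²
y(q, Z) = Z + q
p = 1 (p = 1⁴ = 1)
E(G, R) = -8*R
m(T) = T (m(T) = (0 + T)*1 = T*1 = T)
Y(b) = -3 + b*(4 + b) (Y(b) = -3 + ((-2)² + b)*b = -3 + (4 + b)*b = -3 + b*(4 + b))
Y(m(E(-3, 1))) - p = (-3 + (-8*1)² + 4*(-8*1)) - 1*1 = (-3 + (-8)² + 4*(-8)) - 1 = (-3 + 64 - 32) - 1 = 29 - 1 = 28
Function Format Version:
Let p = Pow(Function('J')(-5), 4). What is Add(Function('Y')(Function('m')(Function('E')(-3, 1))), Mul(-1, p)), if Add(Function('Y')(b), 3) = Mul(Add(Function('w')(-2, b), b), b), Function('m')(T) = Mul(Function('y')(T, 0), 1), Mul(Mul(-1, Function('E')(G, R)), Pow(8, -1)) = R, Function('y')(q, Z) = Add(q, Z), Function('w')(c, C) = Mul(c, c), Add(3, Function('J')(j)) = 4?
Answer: 28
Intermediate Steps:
Function('J')(j) = 1 (Function('J')(j) = Add(-3, 4) = 1)
Function('w')(c, C) = Pow(c, 2)
Function('y')(q, Z) = Add(Z, q)
p = 1 (p = Pow(1, 4) = 1)
Function('E')(G, R) = Mul(-8, R)
Function('m')(T) = T (Function('m')(T) = Mul(Add(0, T), 1) = Mul(T, 1) = T)
Function('Y')(b) = Add(-3, Mul(b, Add(4, b))) (Function('Y')(b) = Add(-3, Mul(Add(Pow(-2, 2), b), b)) = Add(-3, Mul(Add(4, b), b)) = Add(-3, Mul(b, Add(4, b))))
Add(Function('Y')(Function('m')(Function('E')(-3, 1))), Mul(-1, p)) = Add(Add(-3, Pow(Mul(-8, 1), 2), Mul(4, Mul(-8, 1))), Mul(-1, 1)) = Add(Add(-3, Pow(-8, 2), Mul(4, -8)), -1) = Add(Add(-3, 64, -32), -1) = Add(29, -1) = 28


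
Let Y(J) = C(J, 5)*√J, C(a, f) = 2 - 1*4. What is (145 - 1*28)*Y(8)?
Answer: -468*√2 ≈ -661.85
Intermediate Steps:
C(a, f) = -2 (C(a, f) = 2 - 4 = -2)
Y(J) = -2*√J
(145 - 1*28)*Y(8) = (145 - 1*28)*(-4*√2) = (145 - 28)*(-4*√2) = 117*(-4*√2) = -468*√2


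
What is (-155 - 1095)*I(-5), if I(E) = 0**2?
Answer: 0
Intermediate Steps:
I(E) = 0
(-155 - 1095)*I(-5) = (-155 - 1095)*0 = -1250*0 = 0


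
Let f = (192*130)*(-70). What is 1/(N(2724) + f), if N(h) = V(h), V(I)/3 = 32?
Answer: -1/1747104 ≈ -5.7238e-7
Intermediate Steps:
V(I) = 96 (V(I) = 3*32 = 96)
f = -1747200 (f = 24960*(-70) = -1747200)
N(h) = 96
1/(N(2724) + f) = 1/(96 - 1747200) = 1/(-1747104) = -1/1747104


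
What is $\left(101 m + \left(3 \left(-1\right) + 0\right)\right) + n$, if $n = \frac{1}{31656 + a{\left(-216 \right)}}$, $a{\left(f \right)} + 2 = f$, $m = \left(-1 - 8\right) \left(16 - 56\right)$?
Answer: $\frac{1142991367}{31438} \approx 36357.0$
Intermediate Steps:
$m = 360$ ($m = \left(-9\right) \left(-40\right) = 360$)
$a{\left(f \right)} = -2 + f$
$n = \frac{1}{31438}$ ($n = \frac{1}{31656 - 218} = \frac{1}{31438} \approx 3.1809 \cdot 10^{-5}$)
$\left(101 m + \left(3 \left(-1\right) + 0\right)\right) + n = \left(101 \cdot 360 + \left(3 \left(-1\right) + 0\right)\right) + \frac{1}{31438} = \left(36360 + \left(-3 + 0\right)\right) + \frac{1}{31438} = \left(36360 - 3\right) + \frac{1}{31438} = 36357 + \frac{1}{31438} = \frac{1142991367}{31438}$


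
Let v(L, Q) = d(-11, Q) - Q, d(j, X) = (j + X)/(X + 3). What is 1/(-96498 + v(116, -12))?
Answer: -9/868351 ≈ -1.0364e-5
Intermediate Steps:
d(j, X) = (X + j)/(3 + X)
v(L, Q) = -Q + (-11 + Q)/(3 + Q) (v(L, Q) = (Q - 11)/(3 + Q) - Q = (-11 + Q)/(3 + Q) - Q = -Q + (-11 + Q)/(3 + Q))
1/(-96498 + v(116, -12)) = 1/(-96498 + (-11 - 12 - 1*(-12)*(3 - 12))/(3 - 12)) = 1/(-96498 + (-11 - 12 - 1*(-12)*(-9))/(-9)) = 1/(-96498 - (-11 - 12 - 108)/9) = 1/(-96498 - 1/9*(-131)) = 1/(-96498 + 131/9) = 1/(-868351/9) = -9/868351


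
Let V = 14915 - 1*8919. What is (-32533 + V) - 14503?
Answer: -41040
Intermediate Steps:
V = 5996 (V = 14915 - 8919 = 5996)
(-32533 + V) - 14503 = (-32533 + 5996) - 14503 = -26537 - 14503 = -41040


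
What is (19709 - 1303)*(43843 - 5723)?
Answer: 701636720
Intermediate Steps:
(19709 - 1303)*(43843 - 5723) = 18406*38120 = 701636720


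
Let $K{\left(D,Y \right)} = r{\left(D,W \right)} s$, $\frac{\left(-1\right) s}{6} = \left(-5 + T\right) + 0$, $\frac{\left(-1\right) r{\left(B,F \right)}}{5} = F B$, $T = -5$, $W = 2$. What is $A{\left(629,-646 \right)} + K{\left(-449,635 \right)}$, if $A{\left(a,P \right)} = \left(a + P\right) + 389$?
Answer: $269772$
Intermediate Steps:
$r{\left(B,F \right)} = - 5 B F$ ($r{\left(B,F \right)} = - 5 F B = - 5 B F$)
$A{\left(a,P \right)} = 389 + P + a$ ($A{\left(a,P \right)} = \left(P + a\right) + 389 = 389 + P + a$)
$s = 60$ ($s = - 6 \left(\left(-5 - 5\right) + 0\right) = - 6 \left(-10 + 0\right) = \left(-6\right) \left(-10\right) = 60$)
$K{\left(D,Y \right)} = - 600 D$ ($K{\left(D,Y \right)} = \left(-5\right) D 2 \cdot 60 = - 10 D 60 = - 600 D$)
$A{\left(629,-646 \right)} + K{\left(-449,635 \right)} = \left(389 - 646 + 629\right) - -269400 = 372 + 269400 = 269772$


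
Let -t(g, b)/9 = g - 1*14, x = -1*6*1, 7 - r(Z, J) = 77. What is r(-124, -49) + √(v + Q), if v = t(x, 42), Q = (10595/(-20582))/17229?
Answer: -70 + √22634334132838360710/354607278 ≈ -56.584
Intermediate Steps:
r(Z, J) = -70 (r(Z, J) = 7 - 1*77 = 7 - 77 = -70)
x = -6 (x = -6*1 = -6)
Q = -10595/354607278 (Q = (10595*(-1/20582))*(1/17229) = -10595/20582*1/17229 = -10595/354607278 ≈ -2.9878e-5)
t(g, b) = 126 - 9*g (t(g, b) = -9*(g - 1*14) = -9*(g - 14) = -9*(-14 + g) = 126 - 9*g)
v = 180 (v = 126 - 9*(-6) = 126 + 54 = 180)
r(-124, -49) + √(v + Q) = -70 + √(180 - 10595/354607278) = -70 + √(63829299445/354607278) = -70 + √22634334132838360710/354607278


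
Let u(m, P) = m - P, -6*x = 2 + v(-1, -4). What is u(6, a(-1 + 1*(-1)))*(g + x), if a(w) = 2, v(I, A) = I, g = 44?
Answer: 526/3 ≈ 175.33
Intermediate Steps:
x = -⅙ (x = -(2 - 1)/6 = -⅙*1 = -⅙ ≈ -0.16667)
u(6, a(-1 + 1*(-1)))*(g + x) = (6 - 1*2)*(44 - ⅙) = (6 - 2)*(263/6) = 4*(263/6) = 526/3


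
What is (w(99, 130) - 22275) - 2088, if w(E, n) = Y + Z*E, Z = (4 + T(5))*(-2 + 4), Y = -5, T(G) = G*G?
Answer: -18626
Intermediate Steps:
T(G) = G**2
Z = 58 (Z = (4 + 5**2)*(-2 + 4) = (4 + 25)*2 = 29*2 = 58)
w(E, n) = -5 + 58*E
(w(99, 130) - 22275) - 2088 = ((-5 + 58*99) - 22275) - 2088 = ((-5 + 5742) - 22275) - 2088 = (5737 - 22275) - 2088 = -16538 - 2088 = -18626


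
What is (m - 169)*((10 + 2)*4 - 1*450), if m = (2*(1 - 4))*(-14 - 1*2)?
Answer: 29346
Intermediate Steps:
m = 96 (m = (2*(-3))*(-14 - 2) = -6*(-16) = 96)
(m - 169)*((10 + 2)*4 - 1*450) = (96 - 169)*((10 + 2)*4 - 1*450) = -73*(12*4 - 450) = -73*(48 - 450) = -73*(-402) = 29346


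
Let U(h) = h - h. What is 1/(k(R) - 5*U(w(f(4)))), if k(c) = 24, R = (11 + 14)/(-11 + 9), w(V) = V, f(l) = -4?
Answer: 1/24 ≈ 0.041667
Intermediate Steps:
U(h) = 0
R = -25/2 (R = 25/(-2) = 25*(-½) = -25/2 ≈ -12.500)
1/(k(R) - 5*U(w(f(4)))) = 1/(24 - 5*0) = 1/(24 + 0) = 1/24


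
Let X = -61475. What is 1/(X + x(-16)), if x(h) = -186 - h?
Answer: -1/61645 ≈ -1.6222e-5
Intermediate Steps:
1/(X + x(-16)) = 1/(-61475 + (-186 - 1*(-16))) = 1/(-61475 + (-186 + 16)) = 1/(-61475 - 170) = 1/(-61645) = -1/61645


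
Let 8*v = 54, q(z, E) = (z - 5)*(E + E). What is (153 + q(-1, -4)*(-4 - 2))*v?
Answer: -3645/4 ≈ -911.25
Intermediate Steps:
q(z, E) = 2*E*(-5 + z) (q(z, E) = (-5 + z)*(2*E) = 2*E*(-5 + z))
v = 27/4 (v = (1/8)*54 = 27/4 ≈ 6.7500)
(153 + q(-1, -4)*(-4 - 2))*v = (153 + (2*(-4)*(-5 - 1))*(-4 - 2))*(27/4) = (153 + (2*(-4)*(-6))*(-6))*(27/4) = (153 + 48*(-6))*(27/4) = (153 - 288)*(27/4) = -135*27/4 = -3645/4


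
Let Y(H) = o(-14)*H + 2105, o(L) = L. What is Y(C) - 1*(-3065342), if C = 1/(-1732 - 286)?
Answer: 3095054030/1009 ≈ 3.0674e+6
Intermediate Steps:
C = -1/2018 (C = 1/(-2018) = -1/2018 ≈ -0.00049554)
Y(H) = 2105 - 14*H (Y(H) = -14*H + 2105 = 2105 - 14*H)
Y(C) - 1*(-3065342) = (2105 - 14*(-1/2018)) - 1*(-3065342) = (2105 + 7/1009) + 3065342 = 2123952/1009 + 3065342 = 3095054030/1009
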